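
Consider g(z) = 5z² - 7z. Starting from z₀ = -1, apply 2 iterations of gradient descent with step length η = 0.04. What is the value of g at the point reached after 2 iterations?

g′(z) = 10z - 7
Step 1: g′(-1) = -17; z₁ = -1 − 0.04·(-17) = -0.32
Step 2: g′(-0.32) = -10.2; z₂ = -0.32 − 0.04·(-10.2) = 0.088
g(0.088) = -0.57728

-0.57728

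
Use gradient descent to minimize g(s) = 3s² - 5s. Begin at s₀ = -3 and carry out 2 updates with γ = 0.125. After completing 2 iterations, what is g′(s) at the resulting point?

-1.4375

g′(s) = 6s - 5
Step 1: g′(-3) = -23; s₁ = -3 − 0.125·(-23) = -0.125
Step 2: g′(-0.125) = -5.75; s₂ = -0.125 − 0.125·(-5.75) = 0.59375
g′(s) at (0.59375) = -1.4375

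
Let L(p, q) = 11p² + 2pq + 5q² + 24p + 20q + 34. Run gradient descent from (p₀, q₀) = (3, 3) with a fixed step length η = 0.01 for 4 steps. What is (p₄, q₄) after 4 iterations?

(0.3040064, 1.16553344)

∇L = (22p + 2q + 24, 2p + 10q + 20)
(p₁, q₁) = (3, 3) − 0.01·(96, 56) = (2.04, 2.44)
(p₂, q₂) = (2.04, 2.44) − 0.01·(73.76, 48.48) = (1.3024, 1.9552)
(p₃, q₃) = (1.3024, 1.9552) − 0.01·(56.5632, 42.1568) = (0.736768, 1.533632)
(p₄, q₄) = (0.736768, 1.533632) − 0.01·(43.27616, 36.809856) = (0.3040064, 1.16553344)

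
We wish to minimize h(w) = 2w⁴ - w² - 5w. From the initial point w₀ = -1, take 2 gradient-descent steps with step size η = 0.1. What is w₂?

h′(w) = 8w³ - 2w - 5
Step 1: h′(-1) = -11; w₁ = -1 − 0.1·(-11) = 0.1
Step 2: h′(0.1) = -5.192; w₂ = 0.1 − 0.1·(-5.192) = 0.6192

0.6192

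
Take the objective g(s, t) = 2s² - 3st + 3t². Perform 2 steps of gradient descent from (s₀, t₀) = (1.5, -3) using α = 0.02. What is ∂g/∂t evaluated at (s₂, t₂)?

-15.885

∇g = (4s - 3t, -3s + 6t)
Step 1: at (1.5, -3), ∇g = (15, -22.5) → (1.5, -3) − 0.02·(15, -22.5) = (1.2, -2.55)
Step 2: at (1.2, -2.55), ∇g = (12.45, -18.9) → (1.2, -2.55) − 0.02·(12.45, -18.9) = (0.951, -2.172)
∂g/∂t at (0.951, -2.172) = -15.885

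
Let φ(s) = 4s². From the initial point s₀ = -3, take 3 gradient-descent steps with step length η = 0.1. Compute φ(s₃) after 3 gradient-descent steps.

φ′(s) = 8s
s₁ = -3 − 0.1·(-24) = -0.6
s₂ = -0.6 − 0.1·(-4.8) = -0.12
s₃ = -0.12 − 0.1·(-0.96) = -0.024
φ(-0.024) = 0.002304

0.002304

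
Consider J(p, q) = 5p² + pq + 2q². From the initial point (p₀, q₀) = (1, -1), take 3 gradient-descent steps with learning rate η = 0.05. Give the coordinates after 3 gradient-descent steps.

(0.194125, -0.581875)

∇J = (10p + q, p + 4q)
Step 1: at (1, -1), ∇J = (9, -3) → (1, -1) − 0.05·(9, -3) = (0.55, -0.85)
Step 2: at (0.55, -0.85), ∇J = (4.65, -2.85) → (0.55, -0.85) − 0.05·(4.65, -2.85) = (0.3175, -0.7075)
Step 3: at (0.3175, -0.7075), ∇J = (2.4675, -2.5125) → (0.3175, -0.7075) − 0.05·(2.4675, -2.5125) = (0.194125, -0.581875)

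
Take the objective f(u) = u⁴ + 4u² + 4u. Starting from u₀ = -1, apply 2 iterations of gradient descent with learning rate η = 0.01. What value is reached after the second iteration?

f′(u) = 4u³ + 8u + 4
Step 1: f′(-1) = -8; u₁ = -1 − 0.01·(-8) = -0.92
Step 2: f′(-0.92) = -6.474752; u₂ = -0.92 − 0.01·(-6.474752) = -0.85525248

-0.85525248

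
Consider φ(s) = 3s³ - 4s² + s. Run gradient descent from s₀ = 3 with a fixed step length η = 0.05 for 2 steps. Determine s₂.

φ′(s) = 9s² - 8s + 1
Step 1: φ′(3) = 58; s₁ = 3 − 0.05·58 = 0.1
Step 2: φ′(0.1) = 0.29; s₂ = 0.1 − 0.05·0.29 = 0.0855

0.0855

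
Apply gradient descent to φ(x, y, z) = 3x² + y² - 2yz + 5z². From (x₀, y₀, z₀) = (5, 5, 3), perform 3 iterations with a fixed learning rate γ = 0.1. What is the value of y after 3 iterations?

3.288

∇φ = (6x, 2y - 2z, -2y + 10z)
(x₁, y₁, z₁) = (5, 5, 3) − 0.1·(30, 4, 20) = (2, 4.6, 1)
(x₂, y₂, z₂) = (2, 4.6, 1) − 0.1·(12, 7.2, 0.8) = (0.8, 3.88, 0.92)
(x₃, y₃, z₃) = (0.8, 3.88, 0.92) − 0.1·(4.8, 5.92, 1.44) = (0.32, 3.288, 0.776)
y = 3.288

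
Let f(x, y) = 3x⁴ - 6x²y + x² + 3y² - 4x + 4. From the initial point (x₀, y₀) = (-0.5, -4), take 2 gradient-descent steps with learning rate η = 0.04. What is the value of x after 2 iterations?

-0.38664704

∇f = (12x³ - 12xy + 2x - 4, -6x² + 6y)
(x₁, y₁) = (-0.5, -4) − 0.04·(-30.5, -25.5) = (0.72, -2.98)
(x₂, y₂) = (0.72, -2.98) − 0.04·(27.666176, -20.9904) = (-0.38664704, -2.140384)
x = -0.38664704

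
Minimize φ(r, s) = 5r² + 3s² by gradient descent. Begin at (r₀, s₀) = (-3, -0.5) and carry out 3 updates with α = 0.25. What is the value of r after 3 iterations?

∇φ = (10r, 6s)
(r₁, s₁) = (-3, -0.5) − 0.25·(-30, -3) = (4.5, 0.25)
(r₂, s₂) = (4.5, 0.25) − 0.25·(45, 1.5) = (-6.75, -0.125)
(r₃, s₃) = (-6.75, -0.125) − 0.25·(-67.5, -0.75) = (10.125, 0.0625)
r = 10.125

10.125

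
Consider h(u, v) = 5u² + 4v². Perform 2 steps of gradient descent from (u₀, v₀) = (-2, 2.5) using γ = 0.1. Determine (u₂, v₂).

(0, 0.1)

∇h = (10u, 8v)
(u₁, v₁) = (-2, 2.5) − 0.1·(-20, 20) = (0, 0.5)
(u₂, v₂) = (0, 0.5) − 0.1·(0, 4) = (0, 0.1)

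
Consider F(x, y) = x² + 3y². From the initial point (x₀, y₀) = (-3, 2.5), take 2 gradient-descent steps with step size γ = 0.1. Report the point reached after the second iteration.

(-1.92, 0.4)

∇F = (2x, 6y)
Step 1: at (-3, 2.5), ∇F = (-6, 15) → (-3, 2.5) − 0.1·(-6, 15) = (-2.4, 1)
Step 2: at (-2.4, 1), ∇F = (-4.8, 6) → (-2.4, 1) − 0.1·(-4.8, 6) = (-1.92, 0.4)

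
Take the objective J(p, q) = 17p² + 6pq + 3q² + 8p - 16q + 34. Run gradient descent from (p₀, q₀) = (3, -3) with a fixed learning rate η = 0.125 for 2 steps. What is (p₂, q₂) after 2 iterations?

(27.375, 8.125)

∇J = (34p + 6q + 8, 6p + 6q - 16)
Step 1: at (3, -3), ∇J = (92, -16) → (3, -3) − 0.125·(92, -16) = (-8.5, -1)
Step 2: at (-8.5, -1), ∇J = (-287, -73) → (-8.5, -1) − 0.125·(-287, -73) = (27.375, 8.125)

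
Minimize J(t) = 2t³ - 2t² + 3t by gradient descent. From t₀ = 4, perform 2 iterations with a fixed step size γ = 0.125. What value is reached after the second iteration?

J′(t) = 6t² - 4t + 3
t₁ = 4 − 0.125·83 = -6.375
t₂ = -6.375 − 0.125·272.34375 = -40.41796875

-40.41796875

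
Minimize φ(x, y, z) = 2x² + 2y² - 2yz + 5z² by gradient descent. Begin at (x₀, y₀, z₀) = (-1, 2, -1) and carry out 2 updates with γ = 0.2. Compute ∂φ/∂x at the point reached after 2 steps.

∇φ = (4x, 4y - 2z, -2y + 10z)
Step 1: at (-1, 2, -1), ∇φ = (-4, 10, -14) → (-1, 2, -1) − 0.2·(-4, 10, -14) = (-0.2, 0, 1.8)
Step 2: at (-0.2, 0, 1.8), ∇φ = (-0.8, -3.6, 18) → (-0.2, 0, 1.8) − 0.2·(-0.8, -3.6, 18) = (-0.04, 0.72, -1.8)
∂φ/∂x at (-0.04, 0.72, -1.8) = -0.16

-0.16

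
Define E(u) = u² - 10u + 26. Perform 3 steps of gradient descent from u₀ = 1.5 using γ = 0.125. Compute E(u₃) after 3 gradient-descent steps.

3.18023681640625

E′(u) = 2u - 10
Step 1: E′(1.5) = -7; u₁ = 1.5 − 0.125·(-7) = 2.375
Step 2: E′(2.375) = -5.25; u₂ = 2.375 − 0.125·(-5.25) = 3.03125
Step 3: E′(3.03125) = -3.9375; u₃ = 3.03125 − 0.125·(-3.9375) = 3.5234375
E(3.5234375) = 3.18023681640625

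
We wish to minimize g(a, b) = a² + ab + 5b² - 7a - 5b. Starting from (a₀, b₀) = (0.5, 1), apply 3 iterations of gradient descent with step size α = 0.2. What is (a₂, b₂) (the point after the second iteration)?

∇g = (2a + b - 7, a + 10b - 5)
(a₁, b₁) = (0.5, 1) − 0.2·(-5, 5.5) = (1.5, -0.1)
(a₂, b₂) = (1.5, -0.1) − 0.2·(-4.1, -4.5) = (2.32, 0.8)

(2.32, 0.8)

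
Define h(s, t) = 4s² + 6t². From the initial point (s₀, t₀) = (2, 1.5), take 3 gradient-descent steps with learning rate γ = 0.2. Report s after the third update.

∇h = (8s, 12t)
Step 1: at (2, 1.5), ∇h = (16, 18) → (2, 1.5) − 0.2·(16, 18) = (-1.2, -2.1)
Step 2: at (-1.2, -2.1), ∇h = (-9.6, -25.2) → (-1.2, -2.1) − 0.2·(-9.6, -25.2) = (0.72, 2.94)
Step 3: at (0.72, 2.94), ∇h = (5.76, 35.28) → (0.72, 2.94) − 0.2·(5.76, 35.28) = (-0.432, -4.116)
s = -0.432

-0.432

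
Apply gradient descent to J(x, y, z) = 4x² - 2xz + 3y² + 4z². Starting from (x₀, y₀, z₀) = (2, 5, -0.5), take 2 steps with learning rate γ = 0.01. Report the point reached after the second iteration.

(1.6752, 4.418, -0.3498)

∇J = (8x - 2z, 6y, -2x + 8z)
(x₁, y₁, z₁) = (2, 5, -0.5) − 0.01·(17, 30, -8) = (1.83, 4.7, -0.42)
(x₂, y₂, z₂) = (1.83, 4.7, -0.42) − 0.01·(15.48, 28.2, -7.02) = (1.6752, 4.418, -0.3498)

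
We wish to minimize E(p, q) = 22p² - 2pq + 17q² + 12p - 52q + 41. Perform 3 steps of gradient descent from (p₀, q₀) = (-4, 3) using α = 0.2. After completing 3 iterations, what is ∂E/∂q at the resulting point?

-21008.368

∇E = (44p - 2q + 12, -2p + 34q - 52)
Step 1: at (-4, 3), ∇E = (-170, 58) → (-4, 3) − 0.2·(-170, 58) = (30, -8.6)
Step 2: at (30, -8.6), ∇E = (1349.2, -404.4) → (30, -8.6) − 0.2·(1349.2, -404.4) = (-239.84, 72.28)
Step 3: at (-239.84, 72.28), ∇E = (-10685.52, 2885.2) → (-239.84, 72.28) − 0.2·(-10685.52, 2885.2) = (1897.264, -504.76)
∂E/∂q at (1897.264, -504.76) = -21008.368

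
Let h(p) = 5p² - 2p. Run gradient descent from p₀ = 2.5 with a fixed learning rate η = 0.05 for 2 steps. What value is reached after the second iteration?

h′(p) = 10p - 2
Step 1: h′(2.5) = 23; p₁ = 2.5 − 0.05·23 = 1.35
Step 2: h′(1.35) = 11.5; p₂ = 1.35 − 0.05·11.5 = 0.775

0.775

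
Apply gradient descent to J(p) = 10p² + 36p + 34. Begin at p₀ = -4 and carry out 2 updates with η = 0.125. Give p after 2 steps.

J′(p) = 20p + 36
p₁ = -4 − 0.125·(-44) = 1.5
p₂ = 1.5 − 0.125·66 = -6.75

-6.75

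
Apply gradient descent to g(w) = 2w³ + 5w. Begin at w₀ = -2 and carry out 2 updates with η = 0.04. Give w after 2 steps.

-5.756544

g′(w) = 6w² + 5
w₁ = -2 − 0.04·29 = -3.16
w₂ = -3.16 − 0.04·64.9136 = -5.756544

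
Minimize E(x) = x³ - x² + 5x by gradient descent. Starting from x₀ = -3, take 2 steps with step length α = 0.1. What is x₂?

E′(x) = 3x² - 2x + 5
x₁ = -3 − 0.1·38 = -6.8
x₂ = -6.8 − 0.1·157.32 = -22.532

-22.532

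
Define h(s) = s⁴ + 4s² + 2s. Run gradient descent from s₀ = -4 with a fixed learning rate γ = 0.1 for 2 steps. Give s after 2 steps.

h′(s) = 4s³ + 8s + 2
Step 1: h′(-4) = -286; s₁ = -4 − 0.1·(-286) = 24.6
Step 2: h′(24.6) = 59746.544; s₂ = 24.6 − 0.1·59746.544 = -5950.0544

-5950.0544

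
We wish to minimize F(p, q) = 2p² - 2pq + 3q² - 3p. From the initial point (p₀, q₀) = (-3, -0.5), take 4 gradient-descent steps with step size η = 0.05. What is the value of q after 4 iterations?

∇F = (4p - 2q - 3, -2p + 6q)
Step 1: at (-3, -0.5), ∇F = (-14, 3) → (-3, -0.5) − 0.05·(-14, 3) = (-2.3, -0.65)
Step 2: at (-2.3, -0.65), ∇F = (-10.9, 0.7) → (-2.3, -0.65) − 0.05·(-10.9, 0.7) = (-1.755, -0.685)
Step 3: at (-1.755, -0.685), ∇F = (-8.65, -0.6) → (-1.755, -0.685) − 0.05·(-8.65, -0.6) = (-1.3225, -0.655)
Step 4: at (-1.3225, -0.655), ∇F = (-6.98, -1.285) → (-1.3225, -0.655) − 0.05·(-6.98, -1.285) = (-0.9735, -0.59075)
q = -0.59075

-0.59075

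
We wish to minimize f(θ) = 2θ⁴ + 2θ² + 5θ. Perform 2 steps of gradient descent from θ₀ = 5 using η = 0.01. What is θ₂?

6.48625

f′(θ) = 8θ³ + 4θ + 5
Step 1: f′(5) = 1025; θ₁ = 5 − 0.01·1025 = -5.25
Step 2: f′(-5.25) = -1173.625; θ₂ = -5.25 − 0.01·(-1173.625) = 6.48625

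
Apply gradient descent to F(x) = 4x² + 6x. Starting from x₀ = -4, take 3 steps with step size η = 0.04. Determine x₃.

F′(x) = 8x + 6
x₁ = -4 − 0.04·(-26) = -2.96
x₂ = -2.96 − 0.04·(-17.68) = -2.2528
x₃ = -2.2528 − 0.04·(-12.0224) = -1.771904

-1.771904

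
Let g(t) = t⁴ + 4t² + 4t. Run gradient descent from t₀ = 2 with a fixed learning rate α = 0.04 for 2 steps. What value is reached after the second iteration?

-0.21431808

g′(t) = 4t³ + 8t + 4
Step 1: g′(2) = 52; t₁ = 2 − 0.04·52 = -0.08
Step 2: g′(-0.08) = 3.357952; t₂ = -0.08 − 0.04·3.357952 = -0.21431808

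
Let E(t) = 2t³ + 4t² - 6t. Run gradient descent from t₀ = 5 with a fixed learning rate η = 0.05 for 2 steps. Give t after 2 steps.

-7.512

E′(t) = 6t² + 8t - 6
Step 1: E′(5) = 184; t₁ = 5 − 0.05·184 = -4.2
Step 2: E′(-4.2) = 66.24; t₂ = -4.2 − 0.05·66.24 = -7.512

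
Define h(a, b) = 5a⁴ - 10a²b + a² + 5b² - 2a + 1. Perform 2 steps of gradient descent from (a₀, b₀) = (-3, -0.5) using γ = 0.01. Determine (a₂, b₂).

∇h = (20a³ - 20ab + 2a - 2, -10a² + 10b)
(a₁, b₁) = (-3, -0.5) − 0.01·(-578, -95) = (2.78, 0.45)
(a₂, b₂) = (2.78, 0.45) − 0.01·(408.23904, -72.784) = (-1.3023904, 1.17784)

(-1.3023904, 1.17784)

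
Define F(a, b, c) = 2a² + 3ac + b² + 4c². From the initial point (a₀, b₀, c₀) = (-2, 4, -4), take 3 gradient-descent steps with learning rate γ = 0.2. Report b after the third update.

0.864

∇F = (4a + 3c, 2b, 3a + 8c)
Step 1: at (-2, 4, -4), ∇F = (-20, 8, -38) → (-2, 4, -4) − 0.2·(-20, 8, -38) = (2, 2.4, 3.6)
Step 2: at (2, 2.4, 3.6), ∇F = (18.8, 4.8, 34.8) → (2, 2.4, 3.6) − 0.2·(18.8, 4.8, 34.8) = (-1.76, 1.44, -3.36)
Step 3: at (-1.76, 1.44, -3.36), ∇F = (-17.12, 2.88, -32.16) → (-1.76, 1.44, -3.36) − 0.2·(-17.12, 2.88, -32.16) = (1.664, 0.864, 3.072)
b = 0.864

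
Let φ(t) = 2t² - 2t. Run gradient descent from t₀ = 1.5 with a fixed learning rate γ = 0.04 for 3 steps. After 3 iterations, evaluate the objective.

0.202596063232

φ′(t) = 4t - 2
Step 1: φ′(1.5) = 4; t₁ = 1.5 − 0.04·4 = 1.34
Step 2: φ′(1.34) = 3.36; t₂ = 1.34 − 0.04·3.36 = 1.2056
Step 3: φ′(1.2056) = 2.8224; t₃ = 1.2056 − 0.04·2.8224 = 1.092704
φ(1.092704) = 0.202596063232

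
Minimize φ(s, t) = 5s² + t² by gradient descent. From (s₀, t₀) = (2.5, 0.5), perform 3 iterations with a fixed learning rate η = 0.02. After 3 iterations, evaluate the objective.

8.387689447424

∇φ = (10s, 2t)
(s₁, t₁) = (2.5, 0.5) − 0.02·(25, 1) = (2, 0.48)
(s₂, t₂) = (2, 0.48) − 0.02·(20, 0.96) = (1.6, 0.4608)
(s₃, t₃) = (1.6, 0.4608) − 0.02·(16, 0.9216) = (1.28, 0.442368)
φ(1.28, 0.442368) = 8.387689447424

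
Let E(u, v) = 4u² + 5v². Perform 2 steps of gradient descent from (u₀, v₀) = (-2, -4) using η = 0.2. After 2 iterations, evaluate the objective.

∇E = (8u, 10v)
Step 1: at (-2, -4), ∇E = (-16, -40) → (-2, -4) − 0.2·(-16, -40) = (1.2, 4)
Step 2: at (1.2, 4), ∇E = (9.6, 40) → (1.2, 4) − 0.2·(9.6, 40) = (-0.72, -4)
E(-0.72, -4) = 82.0736

82.0736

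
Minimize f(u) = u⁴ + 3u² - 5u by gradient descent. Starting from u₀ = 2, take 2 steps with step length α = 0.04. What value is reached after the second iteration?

f′(u) = 4u³ + 6u - 5
Step 1: f′(2) = 39; u₁ = 2 − 0.04·39 = 0.44
Step 2: f′(0.44) = -2.019264; u₂ = 0.44 − 0.04·(-2.019264) = 0.52077056

0.52077056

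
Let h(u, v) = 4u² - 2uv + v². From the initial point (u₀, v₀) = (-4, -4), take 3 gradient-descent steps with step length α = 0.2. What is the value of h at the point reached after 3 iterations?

6.749184

∇h = (8u - 2v, -2u + 2v)
Step 1: at (-4, -4), ∇h = (-24, 0) → (-4, -4) − 0.2·(-24, 0) = (0.8, -4)
Step 2: at (0.8, -4), ∇h = (14.4, -9.6) → (0.8, -4) − 0.2·(14.4, -9.6) = (-2.08, -2.08)
Step 3: at (-2.08, -2.08), ∇h = (-12.48, 0) → (-2.08, -2.08) − 0.2·(-12.48, 0) = (0.416, -2.08)
h(0.416, -2.08) = 6.749184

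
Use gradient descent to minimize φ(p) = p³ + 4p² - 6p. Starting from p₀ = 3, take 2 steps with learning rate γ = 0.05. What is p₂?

φ′(p) = 3p² + 8p - 6
p₁ = 3 − 0.05·45 = 0.75
p₂ = 0.75 − 0.05·1.6875 = 0.665625

0.665625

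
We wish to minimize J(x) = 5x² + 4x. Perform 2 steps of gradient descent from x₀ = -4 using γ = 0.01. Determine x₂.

J′(x) = 10x + 4
x₁ = -4 − 0.01·(-36) = -3.64
x₂ = -3.64 − 0.01·(-32.4) = -3.316

-3.316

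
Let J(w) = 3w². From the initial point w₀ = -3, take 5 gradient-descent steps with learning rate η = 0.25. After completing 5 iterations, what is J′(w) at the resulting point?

0.5625

J′(w) = 6w
w₁ = -3 − 0.25·(-18) = 1.5
w₂ = 1.5 − 0.25·9 = -0.75
w₃ = -0.75 − 0.25·(-4.5) = 0.375
w₄ = 0.375 − 0.25·2.25 = -0.1875
w₅ = -0.1875 − 0.25·(-1.125) = 0.09375
J′(w) at (0.09375) = 0.5625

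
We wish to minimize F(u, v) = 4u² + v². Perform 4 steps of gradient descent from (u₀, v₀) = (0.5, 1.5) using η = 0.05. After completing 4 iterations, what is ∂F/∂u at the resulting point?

∇F = (8u, 2v)
Step 1: at (0.5, 1.5), ∇F = (4, 3) → (0.5, 1.5) − 0.05·(4, 3) = (0.3, 1.35)
Step 2: at (0.3, 1.35), ∇F = (2.4, 2.7) → (0.3, 1.35) − 0.05·(2.4, 2.7) = (0.18, 1.215)
Step 3: at (0.18, 1.215), ∇F = (1.44, 2.43) → (0.18, 1.215) − 0.05·(1.44, 2.43) = (0.108, 1.0935)
Step 4: at (0.108, 1.0935), ∇F = (0.864, 2.187) → (0.108, 1.0935) − 0.05·(0.864, 2.187) = (0.0648, 0.98415)
∂F/∂u at (0.0648, 0.98415) = 0.5184

0.5184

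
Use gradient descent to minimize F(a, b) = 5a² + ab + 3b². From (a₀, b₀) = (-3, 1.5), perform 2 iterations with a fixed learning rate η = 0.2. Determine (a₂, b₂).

(-2.76, -0.6)

∇F = (10a + b, a + 6b)
Step 1: at (-3, 1.5), ∇F = (-28.5, 6) → (-3, 1.5) − 0.2·(-28.5, 6) = (2.7, 0.3)
Step 2: at (2.7, 0.3), ∇F = (27.3, 4.5) → (2.7, 0.3) − 0.2·(27.3, 4.5) = (-2.76, -0.6)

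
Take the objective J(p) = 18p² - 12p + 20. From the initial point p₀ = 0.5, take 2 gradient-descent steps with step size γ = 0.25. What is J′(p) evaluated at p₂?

J′(p) = 36p - 12
p₁ = 0.5 − 0.25·6 = -1
p₂ = -1 − 0.25·(-48) = 11
J′(p) at (11) = 384

384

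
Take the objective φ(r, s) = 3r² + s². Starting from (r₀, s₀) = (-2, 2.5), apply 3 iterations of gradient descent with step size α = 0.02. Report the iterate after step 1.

(-1.76, 2.4)

∇φ = (6r, 2s)
Step 1: at (-2, 2.5), ∇φ = (-12, 5) → (-2, 2.5) − 0.02·(-12, 5) = (-1.76, 2.4)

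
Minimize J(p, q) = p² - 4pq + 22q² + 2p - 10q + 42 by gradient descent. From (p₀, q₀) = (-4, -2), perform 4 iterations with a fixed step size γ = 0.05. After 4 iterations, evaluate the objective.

413.11801041

∇J = (2p - 4q + 2, -4p + 44q - 10)
Step 1: at (-4, -2), ∇J = (2, -82) → (-4, -2) − 0.05·(2, -82) = (-4.1, 2.1)
Step 2: at (-4.1, 2.1), ∇J = (-14.6, 98.8) → (-4.1, 2.1) − 0.05·(-14.6, 98.8) = (-3.37, -2.84)
Step 3: at (-3.37, -2.84), ∇J = (6.62, -121.48) → (-3.37, -2.84) − 0.05·(6.62, -121.48) = (-3.701, 3.234)
Step 4: at (-3.701, 3.234), ∇J = (-18.338, 147.1) → (-3.701, 3.234) − 0.05·(-18.338, 147.1) = (-2.7841, -4.121)
J(-2.7841, -4.121) = 413.11801041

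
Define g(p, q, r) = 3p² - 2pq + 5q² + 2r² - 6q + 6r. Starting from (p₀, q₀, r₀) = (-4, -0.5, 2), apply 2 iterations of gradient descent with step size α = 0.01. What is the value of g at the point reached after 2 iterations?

54.66060848

∇g = (6p - 2q, -2p + 10q - 6, 4r + 6)
(p₁, q₁, r₁) = (-4, -0.5, 2) − 0.01·(-23, -3, 14) = (-3.77, -0.47, 1.86)
(p₂, q₂, r₂) = (-3.77, -0.47, 1.86) − 0.01·(-21.68, -3.16, 13.44) = (-3.5532, -0.4384, 1.7256)
g(-3.5532, -0.4384, 1.7256) = 54.66060848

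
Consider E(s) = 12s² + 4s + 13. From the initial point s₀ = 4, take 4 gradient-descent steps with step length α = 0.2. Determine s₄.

E′(s) = 24s + 4
s₁ = 4 − 0.2·100 = -16
s₂ = -16 − 0.2·(-380) = 60
s₃ = 60 − 0.2·1444 = -228.8
s₄ = -228.8 − 0.2·(-5487.2) = 868.64

868.64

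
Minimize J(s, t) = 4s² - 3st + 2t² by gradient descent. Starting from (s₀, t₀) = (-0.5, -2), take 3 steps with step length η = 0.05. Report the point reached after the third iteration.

(-0.58125, -1.2356875)

∇J = (8s - 3t, -3s + 4t)
(s₁, t₁) = (-0.5, -2) − 0.05·(2, -6.5) = (-0.6, -1.675)
(s₂, t₂) = (-0.6, -1.675) − 0.05·(0.225, -4.9) = (-0.61125, -1.43)
(s₃, t₃) = (-0.61125, -1.43) − 0.05·(-0.6, -3.88625) = (-0.58125, -1.2356875)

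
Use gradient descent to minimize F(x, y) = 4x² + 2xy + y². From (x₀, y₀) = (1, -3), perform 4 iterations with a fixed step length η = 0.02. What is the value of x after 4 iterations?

∇F = (8x + 2y, 2x + 2y)
Step 1: at (1, -3), ∇F = (2, -4) → (1, -3) − 0.02·(2, -4) = (0.96, -2.92)
Step 2: at (0.96, -2.92), ∇F = (1.84, -3.92) → (0.96, -2.92) − 0.02·(1.84, -3.92) = (0.9232, -2.8416)
Step 3: at (0.9232, -2.8416), ∇F = (1.7024, -3.8368) → (0.9232, -2.8416) − 0.02·(1.7024, -3.8368) = (0.889152, -2.764864)
Step 4: at (0.889152, -2.764864), ∇F = (1.583488, -3.751424) → (0.889152, -2.764864) − 0.02·(1.583488, -3.751424) = (0.85748224, -2.68983552)
x = 0.85748224

0.85748224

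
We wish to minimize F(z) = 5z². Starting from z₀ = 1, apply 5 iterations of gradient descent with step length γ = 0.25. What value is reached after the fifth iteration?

-7.59375

F′(z) = 10z
Step 1: F′(1) = 10; z₁ = 1 − 0.25·10 = -1.5
Step 2: F′(-1.5) = -15; z₂ = -1.5 − 0.25·(-15) = 2.25
Step 3: F′(2.25) = 22.5; z₃ = 2.25 − 0.25·22.5 = -3.375
Step 4: F′(-3.375) = -33.75; z₄ = -3.375 − 0.25·(-33.75) = 5.0625
Step 5: F′(5.0625) = 50.625; z₅ = 5.0625 − 0.25·50.625 = -7.59375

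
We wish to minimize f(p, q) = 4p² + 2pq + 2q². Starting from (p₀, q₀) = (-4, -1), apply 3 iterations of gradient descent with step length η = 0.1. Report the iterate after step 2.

(-0.16, 0.24)

∇f = (8p + 2q, 2p + 4q)
Step 1: at (-4, -1), ∇f = (-34, -12) → (-4, -1) − 0.1·(-34, -12) = (-0.6, 0.2)
Step 2: at (-0.6, 0.2), ∇f = (-4.4, -0.4) → (-0.6, 0.2) − 0.1·(-4.4, -0.4) = (-0.16, 0.24)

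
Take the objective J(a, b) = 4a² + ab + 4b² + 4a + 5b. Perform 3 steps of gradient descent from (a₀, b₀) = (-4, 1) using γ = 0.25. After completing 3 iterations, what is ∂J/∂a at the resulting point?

∇J = (8a + b + 4, a + 8b + 5)
Step 1: at (-4, 1), ∇J = (-27, 9) → (-4, 1) − 0.25·(-27, 9) = (2.75, -1.25)
Step 2: at (2.75, -1.25), ∇J = (24.75, -2.25) → (2.75, -1.25) − 0.25·(24.75, -2.25) = (-3.4375, -0.6875)
Step 3: at (-3.4375, -0.6875), ∇J = (-24.1875, -3.9375) → (-3.4375, -0.6875) − 0.25·(-24.1875, -3.9375) = (2.609375, 0.296875)
∂J/∂a at (2.609375, 0.296875) = 25.171875

25.171875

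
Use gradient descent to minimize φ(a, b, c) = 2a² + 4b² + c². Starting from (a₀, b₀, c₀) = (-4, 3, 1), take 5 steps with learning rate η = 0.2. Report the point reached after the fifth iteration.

(-0.00128, -0.23328, 0.07776)

∇φ = (4a, 8b, 2c)
Step 1: at (-4, 3, 1), ∇φ = (-16, 24, 2) → (-4, 3, 1) − 0.2·(-16, 24, 2) = (-0.8, -1.8, 0.6)
Step 2: at (-0.8, -1.8, 0.6), ∇φ = (-3.2, -14.4, 1.2) → (-0.8, -1.8, 0.6) − 0.2·(-3.2, -14.4, 1.2) = (-0.16, 1.08, 0.36)
Step 3: at (-0.16, 1.08, 0.36), ∇φ = (-0.64, 8.64, 0.72) → (-0.16, 1.08, 0.36) − 0.2·(-0.64, 8.64, 0.72) = (-0.032, -0.648, 0.216)
Step 4: at (-0.032, -0.648, 0.216), ∇φ = (-0.128, -5.184, 0.432) → (-0.032, -0.648, 0.216) − 0.2·(-0.128, -5.184, 0.432) = (-0.0064, 0.3888, 0.1296)
Step 5: at (-0.0064, 0.3888, 0.1296), ∇φ = (-0.0256, 3.1104, 0.2592) → (-0.0064, 0.3888, 0.1296) − 0.2·(-0.0256, 3.1104, 0.2592) = (-0.00128, -0.23328, 0.07776)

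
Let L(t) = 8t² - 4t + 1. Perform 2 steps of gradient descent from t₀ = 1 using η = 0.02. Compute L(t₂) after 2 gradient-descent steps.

1.46216192

L′(t) = 16t - 4
t₁ = 1 − 0.02·12 = 0.76
t₂ = 0.76 − 0.02·8.16 = 0.5968
L(0.5968) = 1.46216192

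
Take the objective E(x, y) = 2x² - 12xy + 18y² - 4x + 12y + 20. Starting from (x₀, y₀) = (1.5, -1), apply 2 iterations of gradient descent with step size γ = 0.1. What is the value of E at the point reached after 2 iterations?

∇E = (4x - 12y - 4, -12x + 36y + 12)
(x₁, y₁) = (1.5, -1) − 0.1·(14, -42) = (0.1, 3.2)
(x₂, y₂) = (0.1, 3.2) − 0.1·(-42, 126) = (4.3, -9.4)
E(4.3, -9.4) = 2002.5

2002.5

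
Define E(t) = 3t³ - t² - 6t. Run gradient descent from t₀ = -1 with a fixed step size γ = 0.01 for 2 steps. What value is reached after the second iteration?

-1.110225

E′(t) = 9t² - 2t - 6
Step 1: E′(-1) = 5; t₁ = -1 − 0.01·5 = -1.05
Step 2: E′(-1.05) = 6.0225; t₂ = -1.05 − 0.01·6.0225 = -1.110225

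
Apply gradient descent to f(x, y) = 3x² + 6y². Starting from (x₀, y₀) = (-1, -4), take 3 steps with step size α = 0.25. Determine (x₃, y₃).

(0.125, 32)

∇f = (6x, 12y)
Step 1: at (-1, -4), ∇f = (-6, -48) → (-1, -4) − 0.25·(-6, -48) = (0.5, 8)
Step 2: at (0.5, 8), ∇f = (3, 96) → (0.5, 8) − 0.25·(3, 96) = (-0.25, -16)
Step 3: at (-0.25, -16), ∇f = (-1.5, -192) → (-0.25, -16) − 0.25·(-1.5, -192) = (0.125, 32)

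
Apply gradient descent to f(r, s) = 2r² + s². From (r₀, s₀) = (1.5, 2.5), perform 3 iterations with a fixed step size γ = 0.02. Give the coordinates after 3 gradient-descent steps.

∇f = (4r, 2s)
(r₁, s₁) = (1.5, 2.5) − 0.02·(6, 5) = (1.38, 2.4)
(r₂, s₂) = (1.38, 2.4) − 0.02·(5.52, 4.8) = (1.2696, 2.304)
(r₃, s₃) = (1.2696, 2.304) − 0.02·(5.0784, 4.608) = (1.168032, 2.21184)

(1.168032, 2.21184)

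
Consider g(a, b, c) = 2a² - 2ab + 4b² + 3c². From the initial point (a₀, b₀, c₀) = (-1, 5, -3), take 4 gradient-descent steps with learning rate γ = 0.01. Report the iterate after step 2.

∇g = (4a - 2b, -2a + 8b, 6c)
Step 1: at (-1, 5, -3), ∇g = (-14, 42, -18) → (-1, 5, -3) − 0.01·(-14, 42, -18) = (-0.86, 4.58, -2.82)
Step 2: at (-0.86, 4.58, -2.82), ∇g = (-12.6, 38.36, -16.92) → (-0.86, 4.58, -2.82) − 0.01·(-12.6, 38.36, -16.92) = (-0.734, 4.1964, -2.6508)

(-0.734, 4.1964, -2.6508)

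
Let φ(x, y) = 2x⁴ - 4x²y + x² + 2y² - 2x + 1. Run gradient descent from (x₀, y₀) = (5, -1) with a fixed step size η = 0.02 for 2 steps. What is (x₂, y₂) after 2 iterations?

∇φ = (8x³ - 8xy + 2x - 2, -4x² + 4y)
Step 1: at (5, -1), ∇φ = (1048, -104) → (5, -1) − 0.02·(1048, -104) = (-15.96, 1.08)
Step 2: at (-15.96, 1.08), ∇φ = (-32418.879488, -1014.5664) → (-15.96, 1.08) − 0.02·(-32418.879488, -1014.5664) = (632.41758976, 21.371328)

(632.41758976, 21.371328)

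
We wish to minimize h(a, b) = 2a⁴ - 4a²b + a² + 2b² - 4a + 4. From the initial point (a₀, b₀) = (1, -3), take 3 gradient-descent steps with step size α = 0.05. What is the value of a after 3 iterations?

∇h = (8a³ - 8ab + 2a - 4, -4a² + 4b)
(a₁, b₁) = (1, -3) − 0.05·(30, -16) = (-0.5, -2.2)
(a₂, b₂) = (-0.5, -2.2) − 0.05·(-14.8, -9.8) = (0.24, -1.71)
(a₃, b₃) = (0.24, -1.71) − 0.05·(-0.126208, -7.0704) = (0.2463104, -1.35648)
a = 0.2463104

0.2463104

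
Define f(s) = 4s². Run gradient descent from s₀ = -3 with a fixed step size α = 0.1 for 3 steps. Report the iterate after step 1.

f′(s) = 8s
Step 1: f′(-3) = -24; s₁ = -3 − 0.1·(-24) = -0.6

-0.6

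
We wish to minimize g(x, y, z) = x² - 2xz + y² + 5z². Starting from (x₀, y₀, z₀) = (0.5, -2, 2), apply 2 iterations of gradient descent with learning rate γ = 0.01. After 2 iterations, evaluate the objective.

15.61768128

∇g = (2x - 2z, 2y, -2x + 10z)
(x₁, y₁, z₁) = (0.5, -2, 2) − 0.01·(-3, -4, 19) = (0.53, -1.96, 1.81)
(x₂, y₂, z₂) = (0.53, -1.96, 1.81) − 0.01·(-2.56, -3.92, 17.04) = (0.5556, -1.9208, 1.6396)
g(0.5556, -1.9208, 1.6396) = 15.61768128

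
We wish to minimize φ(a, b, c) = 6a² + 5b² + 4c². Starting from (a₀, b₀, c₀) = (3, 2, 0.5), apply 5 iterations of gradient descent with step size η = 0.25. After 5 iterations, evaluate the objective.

∇φ = (12a, 10b, 8c)
(a₁, b₁, c₁) = (3, 2, 0.5) − 0.25·(36, 20, 4) = (-6, -3, -0.5)
(a₂, b₂, c₂) = (-6, -3, -0.5) − 0.25·(-72, -30, -4) = (12, 4.5, 0.5)
(a₃, b₃, c₃) = (12, 4.5, 0.5) − 0.25·(144, 45, 4) = (-24, -6.75, -0.5)
(a₄, b₄, c₄) = (-24, -6.75, -0.5) − 0.25·(-288, -67.5, -4) = (48, 10.125, 0.5)
(a₅, b₅, c₅) = (48, 10.125, 0.5) − 0.25·(576, 101.25, 4) = (-96, -15.1875, -0.5)
φ(-96, -15.1875, -0.5) = 56450.30078125

56450.30078125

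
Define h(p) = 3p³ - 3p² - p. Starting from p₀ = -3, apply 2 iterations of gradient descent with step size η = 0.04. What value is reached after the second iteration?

h′(p) = 9p² - 6p - 1
Step 1: h′(-3) = 98; p₁ = -3 − 0.04·98 = -6.92
Step 2: h′(-6.92) = 471.4976; p₂ = -6.92 − 0.04·471.4976 = -25.779904

-25.779904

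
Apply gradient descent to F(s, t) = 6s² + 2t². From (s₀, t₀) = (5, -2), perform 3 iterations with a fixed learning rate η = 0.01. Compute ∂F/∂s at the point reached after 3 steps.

40.88832

∇F = (12s, 4t)
Step 1: at (5, -2), ∇F = (60, -8) → (5, -2) − 0.01·(60, -8) = (4.4, -1.92)
Step 2: at (4.4, -1.92), ∇F = (52.8, -7.68) → (4.4, -1.92) − 0.01·(52.8, -7.68) = (3.872, -1.8432)
Step 3: at (3.872, -1.8432), ∇F = (46.464, -7.3728) → (3.872, -1.8432) − 0.01·(46.464, -7.3728) = (3.40736, -1.769472)
∂F/∂s at (3.40736, -1.769472) = 40.88832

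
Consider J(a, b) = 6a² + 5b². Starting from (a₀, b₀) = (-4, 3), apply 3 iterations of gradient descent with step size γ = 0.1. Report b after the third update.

∇J = (12a, 10b)
(a₁, b₁) = (-4, 3) − 0.1·(-48, 30) = (0.8, 0)
(a₂, b₂) = (0.8, 0) − 0.1·(9.6, 0) = (-0.16, 0)
(a₃, b₃) = (-0.16, 0) − 0.1·(-1.92, 0) = (0.032, 0)
b = 0

0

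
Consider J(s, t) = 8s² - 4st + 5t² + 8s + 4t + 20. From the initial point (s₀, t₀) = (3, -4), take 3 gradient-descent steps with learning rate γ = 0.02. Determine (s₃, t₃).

∇J = (16s - 4t + 8, -4s + 10t + 4)
(s₁, t₁) = (3, -4) − 0.02·(72, -48) = (1.56, -3.04)
(s₂, t₂) = (1.56, -3.04) − 0.02·(45.12, -32.64) = (0.6576, -2.3872)
(s₃, t₃) = (0.6576, -2.3872) − 0.02·(28.0704, -22.5024) = (0.096192, -1.937152)

(0.096192, -1.937152)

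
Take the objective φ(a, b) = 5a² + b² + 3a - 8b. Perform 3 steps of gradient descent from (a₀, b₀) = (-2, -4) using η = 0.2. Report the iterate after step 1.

(1.4, -0.8)

∇φ = (10a + 3, 2b - 8)
Step 1: at (-2, -4), ∇φ = (-17, -16) → (-2, -4) − 0.2·(-17, -16) = (1.4, -0.8)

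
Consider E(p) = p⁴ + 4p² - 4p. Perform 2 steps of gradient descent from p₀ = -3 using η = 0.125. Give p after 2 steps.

-1371.5

E′(p) = 4p³ + 8p - 4
p₁ = -3 − 0.125·(-136) = 14
p₂ = 14 − 0.125·11084 = -1371.5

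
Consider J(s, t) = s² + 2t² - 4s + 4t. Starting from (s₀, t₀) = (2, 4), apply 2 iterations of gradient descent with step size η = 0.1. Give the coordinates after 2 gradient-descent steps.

(2, 0.8)

∇J = (2s - 4, 4t + 4)
(s₁, t₁) = (2, 4) − 0.1·(0, 20) = (2, 2)
(s₂, t₂) = (2, 2) − 0.1·(0, 12) = (2, 0.8)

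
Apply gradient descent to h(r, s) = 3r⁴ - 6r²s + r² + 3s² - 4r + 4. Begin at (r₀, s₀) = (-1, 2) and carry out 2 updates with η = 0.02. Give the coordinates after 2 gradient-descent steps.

(-1.16336128, 1.804928)

∇h = (12r³ - 12rs + 2r - 4, -6r² + 6s)
Step 1: at (-1, 2), ∇h = (6, 6) → (-1, 2) − 0.02·(6, 6) = (-1.12, 1.88)
Step 2: at (-1.12, 1.88), ∇h = (2.168064, 3.7536) → (-1.12, 1.88) − 0.02·(2.168064, 3.7536) = (-1.16336128, 1.804928)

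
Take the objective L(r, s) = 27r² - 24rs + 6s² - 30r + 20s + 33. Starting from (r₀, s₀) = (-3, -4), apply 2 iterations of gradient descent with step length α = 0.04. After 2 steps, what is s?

-2.9888

∇L = (54r - 24s - 30, -24r + 12s + 20)
(r₁, s₁) = (-3, -4) − 0.04·(-96, 44) = (0.84, -5.76)
(r₂, s₂) = (0.84, -5.76) − 0.04·(153.6, -69.28) = (-5.304, -2.9888)
s = -2.9888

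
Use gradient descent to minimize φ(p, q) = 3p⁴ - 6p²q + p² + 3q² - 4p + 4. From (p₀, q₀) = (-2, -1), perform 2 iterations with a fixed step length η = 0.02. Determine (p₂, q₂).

(0.52169216, -0.314368)

∇φ = (12p³ - 12pq + 2p - 4, -6p² + 6q)
(p₁, q₁) = (-2, -1) − 0.02·(-128, -30) = (0.56, -0.4)
(p₂, q₂) = (0.56, -0.4) − 0.02·(1.915392, -4.2816) = (0.52169216, -0.314368)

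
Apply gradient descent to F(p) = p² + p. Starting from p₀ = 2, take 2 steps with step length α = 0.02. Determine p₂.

F′(p) = 2p + 1
p₁ = 2 − 0.02·5 = 1.9
p₂ = 1.9 − 0.02·4.8 = 1.804

1.804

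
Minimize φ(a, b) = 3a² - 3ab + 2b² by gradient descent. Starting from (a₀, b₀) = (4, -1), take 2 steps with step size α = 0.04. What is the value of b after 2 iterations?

0.048

∇φ = (6a - 3b, -3a + 4b)
Step 1: at (4, -1), ∇φ = (27, -16) → (4, -1) − 0.04·(27, -16) = (2.92, -0.36)
Step 2: at (2.92, -0.36), ∇φ = (18.6, -10.2) → (2.92, -0.36) − 0.04·(18.6, -10.2) = (2.176, 0.048)
b = 0.048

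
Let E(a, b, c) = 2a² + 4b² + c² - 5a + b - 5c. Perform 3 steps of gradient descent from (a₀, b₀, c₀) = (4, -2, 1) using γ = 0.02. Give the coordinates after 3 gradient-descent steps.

(3.391392, -1.23632, 1.172896)

∇E = (4a - 5, 8b + 1, 2c - 5)
(a₁, b₁, c₁) = (4, -2, 1) − 0.02·(11, -15, -3) = (3.78, -1.7, 1.06)
(a₂, b₂, c₂) = (3.78, -1.7, 1.06) − 0.02·(10.12, -12.6, -2.88) = (3.5776, -1.448, 1.1176)
(a₃, b₃, c₃) = (3.5776, -1.448, 1.1176) − 0.02·(9.3104, -10.584, -2.7648) = (3.391392, -1.23632, 1.172896)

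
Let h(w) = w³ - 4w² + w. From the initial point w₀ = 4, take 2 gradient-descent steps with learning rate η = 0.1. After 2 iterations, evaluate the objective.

-6.855622323

h′(w) = 3w² - 8w + 1
w₁ = 4 − 0.1·17 = 2.3
w₂ = 2.3 − 0.1·(-1.53) = 2.453
h(2.453) = -6.855622323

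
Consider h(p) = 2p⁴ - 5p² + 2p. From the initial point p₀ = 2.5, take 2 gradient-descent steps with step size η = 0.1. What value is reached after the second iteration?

349.6264

h′(p) = 8p³ - 10p + 2
p₁ = 2.5 − 0.1·102 = -7.7
p₂ = -7.7 − 0.1·(-3573.264) = 349.6264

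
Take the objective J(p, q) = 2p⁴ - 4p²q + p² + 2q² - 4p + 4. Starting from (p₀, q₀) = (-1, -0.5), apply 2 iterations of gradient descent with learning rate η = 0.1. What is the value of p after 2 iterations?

∇J = (8p³ - 8pq + 2p - 4, -4p² + 4q)
(p₁, q₁) = (-1, -0.5) − 0.1·(-18, -6) = (0.8, 0.1)
(p₂, q₂) = (0.8, 0.1) − 0.1·(1.056, -2.16) = (0.6944, 0.316)
p = 0.6944

0.6944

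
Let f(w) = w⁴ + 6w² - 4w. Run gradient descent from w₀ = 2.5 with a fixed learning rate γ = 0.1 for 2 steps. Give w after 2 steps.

104.08915

f′(w) = 4w³ + 12w - 4
w₁ = 2.5 − 0.1·88.5 = -6.35
w₂ = -6.35 − 0.1·(-1104.3915) = 104.08915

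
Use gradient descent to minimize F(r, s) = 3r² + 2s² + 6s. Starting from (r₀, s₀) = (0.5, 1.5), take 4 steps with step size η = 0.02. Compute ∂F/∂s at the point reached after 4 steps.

∇F = (6r, 4s + 6)
Step 1: at (0.5, 1.5), ∇F = (3, 12) → (0.5, 1.5) − 0.02·(3, 12) = (0.44, 1.26)
Step 2: at (0.44, 1.26), ∇F = (2.64, 11.04) → (0.44, 1.26) − 0.02·(2.64, 11.04) = (0.3872, 1.0392)
Step 3: at (0.3872, 1.0392), ∇F = (2.3232, 10.1568) → (0.3872, 1.0392) − 0.02·(2.3232, 10.1568) = (0.340736, 0.836064)
Step 4: at (0.340736, 0.836064), ∇F = (2.044416, 9.344256) → (0.340736, 0.836064) − 0.02·(2.044416, 9.344256) = (0.29984768, 0.64917888)
∂F/∂s at (0.29984768, 0.64917888) = 8.59671552

8.59671552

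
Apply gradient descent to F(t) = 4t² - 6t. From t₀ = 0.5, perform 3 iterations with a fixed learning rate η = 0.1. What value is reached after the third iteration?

F′(t) = 8t - 6
Step 1: F′(0.5) = -2; t₁ = 0.5 − 0.1·(-2) = 0.7
Step 2: F′(0.7) = -0.4; t₂ = 0.7 − 0.1·(-0.4) = 0.74
Step 3: F′(0.74) = -0.08; t₃ = 0.74 − 0.1·(-0.08) = 0.748

0.748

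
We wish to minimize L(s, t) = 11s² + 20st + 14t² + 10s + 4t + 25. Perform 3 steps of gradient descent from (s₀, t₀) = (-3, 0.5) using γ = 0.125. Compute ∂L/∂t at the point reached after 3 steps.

∇L = (22s + 20t + 10, 20s + 28t + 4)
(s₁, t₁) = (-3, 0.5) − 0.125·(-46, -42) = (2.75, 5.75)
(s₂, t₂) = (2.75, 5.75) − 0.125·(185.5, 220) = (-20.4375, -21.75)
(s₃, t₃) = (-20.4375, -21.75) − 0.125·(-874.625, -1013.75) = (88.890625, 104.96875)
∂L/∂t at (88.890625, 104.96875) = 4720.9375

4720.9375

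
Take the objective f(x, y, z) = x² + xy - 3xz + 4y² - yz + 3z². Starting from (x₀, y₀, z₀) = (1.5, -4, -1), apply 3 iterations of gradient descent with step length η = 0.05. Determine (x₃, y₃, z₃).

∇f = (2x + y - 3z, x + 8y - z, -3x - y + 6z)
Step 1: at (1.5, -4, -1), ∇f = (2, -29.5, -6.5) → (1.5, -4, -1) − 0.05·(2, -29.5, -6.5) = (1.4, -2.525, -0.675)
Step 2: at (1.4, -2.525, -0.675), ∇f = (2.3, -18.125, -5.725) → (1.4, -2.525, -0.675) − 0.05·(2.3, -18.125, -5.725) = (1.285, -1.61875, -0.38875)
Step 3: at (1.285, -1.61875, -0.38875), ∇f = (2.1175, -11.27625, -4.56875) → (1.285, -1.61875, -0.38875) − 0.05·(2.1175, -11.27625, -4.56875) = (1.179125, -1.0549375, -0.1603125)

(1.179125, -1.0549375, -0.1603125)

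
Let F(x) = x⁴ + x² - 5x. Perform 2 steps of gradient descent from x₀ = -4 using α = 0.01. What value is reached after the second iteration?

F′(x) = 4x³ + 2x - 5
x₁ = -4 − 0.01·(-269) = -1.31
x₂ = -1.31 − 0.01·(-16.612364) = -1.14387636

-1.14387636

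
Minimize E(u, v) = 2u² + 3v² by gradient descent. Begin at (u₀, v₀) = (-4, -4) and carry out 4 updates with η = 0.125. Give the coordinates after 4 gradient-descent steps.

∇E = (4u, 6v)
Step 1: at (-4, -4), ∇E = (-16, -24) → (-4, -4) − 0.125·(-16, -24) = (-2, -1)
Step 2: at (-2, -1), ∇E = (-8, -6) → (-2, -1) − 0.125·(-8, -6) = (-1, -0.25)
Step 3: at (-1, -0.25), ∇E = (-4, -1.5) → (-1, -0.25) − 0.125·(-4, -1.5) = (-0.5, -0.0625)
Step 4: at (-0.5, -0.0625), ∇E = (-2, -0.375) → (-0.5, -0.0625) − 0.125·(-2, -0.375) = (-0.25, -0.015625)

(-0.25, -0.015625)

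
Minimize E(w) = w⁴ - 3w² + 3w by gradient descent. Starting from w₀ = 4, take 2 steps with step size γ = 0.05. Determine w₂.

82.871875

E′(w) = 4w³ - 6w + 3
w₁ = 4 − 0.05·235 = -7.75
w₂ = -7.75 − 0.05·(-1812.4375) = 82.871875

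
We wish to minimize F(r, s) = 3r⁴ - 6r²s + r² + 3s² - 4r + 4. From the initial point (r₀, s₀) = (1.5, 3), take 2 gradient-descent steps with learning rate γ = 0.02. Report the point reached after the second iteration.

(1.67205464, 2.945292)

∇F = (12r³ - 12rs + 2r - 4, -6r² + 6s)
(r₁, s₁) = (1.5, 3) − 0.02·(-14.5, 4.5) = (1.79, 2.91)
(r₂, s₂) = (1.79, 2.91) − 0.02·(5.897268, -1.7646) = (1.67205464, 2.945292)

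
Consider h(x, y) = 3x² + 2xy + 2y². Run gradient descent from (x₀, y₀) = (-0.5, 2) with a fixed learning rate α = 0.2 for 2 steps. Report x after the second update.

-0.1

∇h = (6x + 2y, 2x + 4y)
Step 1: at (-0.5, 2), ∇h = (1, 7) → (-0.5, 2) − 0.2·(1, 7) = (-0.7, 0.6)
Step 2: at (-0.7, 0.6), ∇h = (-3, 1) → (-0.7, 0.6) − 0.2·(-3, 1) = (-0.1, 0.4)
x = -0.1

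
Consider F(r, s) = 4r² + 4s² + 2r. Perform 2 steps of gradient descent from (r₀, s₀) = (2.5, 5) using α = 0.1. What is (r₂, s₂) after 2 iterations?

∇F = (8r + 2, 8s)
Step 1: at (2.5, 5), ∇F = (22, 40) → (2.5, 5) − 0.1·(22, 40) = (0.3, 1)
Step 2: at (0.3, 1), ∇F = (4.4, 8) → (0.3, 1) − 0.1·(4.4, 8) = (-0.14, 0.2)

(-0.14, 0.2)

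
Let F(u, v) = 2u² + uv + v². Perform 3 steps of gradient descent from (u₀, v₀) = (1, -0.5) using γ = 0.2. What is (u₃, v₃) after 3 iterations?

(0.104, -0.248)

∇F = (4u + v, u + 2v)
Step 1: at (1, -0.5), ∇F = (3.5, 0) → (1, -0.5) − 0.2·(3.5, 0) = (0.3, -0.5)
Step 2: at (0.3, -0.5), ∇F = (0.7, -0.7) → (0.3, -0.5) − 0.2·(0.7, -0.7) = (0.16, -0.36)
Step 3: at (0.16, -0.36), ∇F = (0.28, -0.56) → (0.16, -0.36) − 0.2·(0.28, -0.56) = (0.104, -0.248)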